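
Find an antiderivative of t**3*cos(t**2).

t**2*sin(t**2)/2 + cos(t**2)/2 + C

Let u = t², du = 2t dt; rewrite as (1/2)∫ u^1·cos(1u) du.
Now integrate by parts 1 time.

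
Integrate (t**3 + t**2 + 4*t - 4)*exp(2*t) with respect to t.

Use integration by parts with u = t**3 + t**2 + 4*t - 4, dv = exp(2*t) dt, so v = exp(2*t)/2.
Apply parts 3 times (tabular method): alternate signs, differentiate u down to 0, integrate dv up.

(4*t**3 - 2*t**2 + 18*t - 25)*exp(2*t)/8 + C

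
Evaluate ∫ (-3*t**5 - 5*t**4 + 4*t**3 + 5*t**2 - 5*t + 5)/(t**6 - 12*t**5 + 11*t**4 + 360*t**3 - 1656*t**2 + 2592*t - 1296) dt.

12581*log(t - 6)/5400 - 991*log(t - 3)/162 + 129*log(t - 2)/128 + log(t - 1)/350 - 16199*log(t + 6)/72576 + 28789/(720*t - 4320) + C

Factor the denominator: (t - 6)**2*(t - 3)*(t - 2)*(t - 1)*(t + 6).
Partial-fraction decomposition: -16199/(72576*(t + 6)) + 1/(350*(t - 1)) + 129/(128*(t - 2)) - 991/(162*(t - 3)) + 12581/(5400*(t - 6)) - 28789/(720*(t - 6)**2).
Integrate each term; A/(t−a) gives A·log|t−a|; A/(t−a)² gives −A/(t−a).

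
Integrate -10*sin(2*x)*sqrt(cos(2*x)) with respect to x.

Let u = cos(2*x), so du = (-2*sin(2*x)) dx.
Rewriting, the integral becomes 5·∫ √u du = 5·(2/3)u^(3/2).
Substituting back, u = cos(2*x).

10*cos(2*x)**(3/2)/3 + C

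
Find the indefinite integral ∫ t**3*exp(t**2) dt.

(t**2 - 1)*exp(t**2)/2 + C

Let u = t², du = 2t dt; rewrite as (1/2)∫ u^1·exp(1u) du.
Now integrate by parts 1 time.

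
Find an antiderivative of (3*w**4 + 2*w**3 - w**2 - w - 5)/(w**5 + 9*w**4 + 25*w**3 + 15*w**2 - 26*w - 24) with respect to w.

Factor the denominator: (w - 1)*(w + 1)*(w + 2)*(w + 3)*(w + 4).
Partial-fraction decomposition: 623/(30*(w + 4)) - 89/(4*(w + 3)) + 25/(6*(w + 2)) + 1/(3*(w + 1)) - 1/(60*(w - 1)).
Integrate each term: A/(w−a) contributes A·log|w−a|.

-log(w - 1)/60 + log(w + 1)/3 + 25*log(w + 2)/6 - 89*log(w + 3)/4 + 623*log(w + 4)/30 + C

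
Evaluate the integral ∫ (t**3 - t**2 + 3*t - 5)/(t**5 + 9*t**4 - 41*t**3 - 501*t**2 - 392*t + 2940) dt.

Factor the denominator: (t - 7)*(t - 2)*(t + 5)*(t + 6)*(t + 7).
Partial-fraction decomposition: -209/(126*(t + 7)) + 275/(104*(t + 6)) - 85/(84*(t + 5)) - 1/(504*(t - 2)) + 31/(1092*(t - 7)).
Integrate each term: A/(t−a) contributes A·log|t−a|.

31*log(t - 7)/1092 - log(t - 2)/504 - 85*log(t + 5)/84 + 275*log(t + 6)/104 - 209*log(t + 7)/126 + C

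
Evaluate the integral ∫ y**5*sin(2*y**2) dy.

-y**4*cos(2*y**2)/4 + y**2*sin(2*y**2)/4 + cos(2*y**2)/8 + C

Let u = y², du = 2y dy; rewrite as (1/2)∫ u^2·sin(2u) du.
Now integrate by parts 2 times.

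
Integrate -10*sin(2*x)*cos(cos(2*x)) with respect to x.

5*sin(cos(2*x)) + C

Let u = cos(2*x), so du = (-2*sin(2*x)) dx.
Rewriting, the integral becomes 5·∫ cos(u) du = 5·sin(u).
Substituting back, u = cos(2*x).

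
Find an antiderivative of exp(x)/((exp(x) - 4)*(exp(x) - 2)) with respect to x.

Let u = e^x, du = e^x dx.
The integral becomes ∫ du/((u-2)(u-4)); decompose into partial fractions.

log(exp(x) - 4)/2 - log(exp(x) - 2)/2 + C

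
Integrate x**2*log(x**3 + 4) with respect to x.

Let u = x**3 + 4, so du = (3*x**2) dx.
The integral becomes (1/3)·∫ log(u) du; integrate by parts with u′=log(u), dv′=du.

x**3*log(x**3 + 4)/3 - x**3/3 + 4*log(x**3 + 4)/3 + C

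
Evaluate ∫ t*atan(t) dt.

t**2*atan(t)/2 - t/2 + atan(t)/2 + C

Use integration by parts with u = arctan(t), dv = t dt.
Then du = 1/(t**2 + 1) dt.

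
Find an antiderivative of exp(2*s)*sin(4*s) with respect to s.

exp(2*s)*sin(4*s)/10 - exp(2*s)*cos(4*s)/5 + C

Let I denote the integral. Integrate by parts with u = sin(4*s), dv = exp(2*s) ds, so v = exp(2*s)/2: I = exp(2*s)*sin(4*s)/2 − 2·∫ exp(2*s)*cos(4*s) ds.
Apply parts again with u = cos(4*s), dv = exp(2*s) ds: ∫ exp(2*s)*cos(4*s) ds = exp(2*s)*cos(4*s)/2 + 2·I. Substituting back brings back I: I = exp(2*s)*sin(4*s)/2 - exp(2*s)*cos(4*s) − 4·I.
Solving for I: (1 + 4)·I equals the remaining terms, so I = (1/5)·(exp(2*s)*sin(4*s)/2 - exp(2*s)*cos(4*s)).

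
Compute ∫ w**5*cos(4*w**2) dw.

w**4*sin(4*w**2)/8 + w**2*cos(4*w**2)/16 - sin(4*w**2)/64 + C

Let u = w², du = 2w dw; rewrite as (1/2)∫ u^2·cos(4u) du.
Now integrate by parts 2 times.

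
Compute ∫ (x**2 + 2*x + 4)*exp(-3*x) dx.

(-9*x**2 - 24*x - 44)*exp(-3*x)/27 + C

Use integration by parts with u = x**2 + 2*x + 4, dv = exp(-3*x) dx, so v = -exp(-3*x)/3.
Apply parts 2 times (tabular method): alternate signs, differentiate u down to 0, integrate dv up.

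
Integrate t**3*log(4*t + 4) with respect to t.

Use integration by parts with u = log(4*t + 4), dv = t**3 dt.
Then du = 4/(4*t + 4) dt and v = t**4/4.

t**4*log(4*t + 4)/4 - t**4/16 + t**3/12 - t**2/8 + t/4 - log(t + 1)/4 + C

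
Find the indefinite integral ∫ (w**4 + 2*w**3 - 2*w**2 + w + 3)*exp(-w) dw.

Use integration by parts with u = w**4 + 2*w**3 - 2*w**2 + w + 3, dv = exp(-w) dw, so v = -exp(-w).
Apply parts 4 times (tabular method): alternate signs, differentiate u down to 0, integrate dv up.

(-w**4 - 6*w**3 - 16*w**2 - 33*w - 36)*exp(-w) + C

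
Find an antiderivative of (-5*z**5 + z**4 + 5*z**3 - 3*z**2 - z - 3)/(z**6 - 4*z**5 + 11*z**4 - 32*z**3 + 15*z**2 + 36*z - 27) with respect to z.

-43*log(z - 3)/12 + 59*log(z - 1)/200 + log(z + 1)/40 - 521*log(z**2 + 9)/600 - 289*atan(z/3)/100 - 3/(20*z - 20) + C

Factor the denominator: (z - 3)*(z - 1)**2*(z + 1)*(z**2 + 9).
Partial-fraction decomposition: -(521*z + 2601)/(300*(z**2 + 9)) + 1/(40*(z + 1)) + 59/(200*(z - 1)) + 3/(20*(z - 1)**2) - 43/(12*(z - 3)).
Integrate each term; A/(z−a) gives A·log|z−a|; the (Bz+D)/(z²+p²) term gives a log and an atan.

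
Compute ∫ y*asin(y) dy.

y**2*asin(y)/2 + y*sqrt(-y**2 + 1)/4 - asin(y)/4 + C

Use integration by parts with u = arcsin(y), dv = y dy.
Then du = 1/sqrt(-y**2 + 1) dy.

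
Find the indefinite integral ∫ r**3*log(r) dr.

Use integration by parts with u = log(r), dv = r**3 dr.
Then du = 1/r dr and v = r**4/4.

r**4*log(r)/4 - r**4/16 + C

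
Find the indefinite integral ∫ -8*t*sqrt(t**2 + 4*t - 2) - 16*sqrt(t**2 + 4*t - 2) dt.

Let u = t**2 + 4*t - 2, so du = (2*t + 4) dt.
Rewriting, the integral becomes -4·∫ √u du = -4·(2/3)u^(3/2).
Substituting back, u = t**2 + 4*t - 2.

-8*(t**2 + 4*t - 2)**(3/2)/3 + C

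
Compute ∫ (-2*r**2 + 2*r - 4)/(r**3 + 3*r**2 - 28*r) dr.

Factor the denominator: r*(r - 4)*(r + 7).
Partial-fraction decomposition: -116/(77*(r + 7)) - 7/(11*(r - 4)) + 1/(7*r).
Integrate each term: A/(r−a) contributes A·log|r−a|.

log(r)/7 - 7*log(r - 4)/11 - 116*log(r + 7)/77 + C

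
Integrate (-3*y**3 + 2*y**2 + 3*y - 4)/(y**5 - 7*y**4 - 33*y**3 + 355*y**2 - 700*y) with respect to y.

Factor the denominator: y*(y - 5)**2*(y - 4)*(y + 7).
Partial-fraction decomposition: 551/(5544*(y + 7)) - 38/(11*(y - 4)) + 6029/(1800*(y - 5)) - 157/(30*(y - 5)**2) + 1/(175*y).
Integrate each term; A/(y−a) gives A·log|y−a|; A/(y−a)² gives −A/(y−a).

log(y)/175 + 6029*log(y - 5)/1800 - 38*log(y - 4)/11 + 551*log(y + 7)/5544 + 157/(30*y - 150) + C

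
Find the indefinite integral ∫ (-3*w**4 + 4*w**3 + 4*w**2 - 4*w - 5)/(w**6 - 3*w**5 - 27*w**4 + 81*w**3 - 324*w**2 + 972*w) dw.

Factor the denominator: w*(w - 6)*(w - 3)*(w + 6)*(w**2 + 9).
Partial-fraction decomposition: 2*(41*w - 303)/(1215*(w**2 + 9)) + 4589/(29160*(w + 6)) + 58/(729*(w - 3)) - 2909/(9720*(w - 6)) - 5/(972*w).
Integrate each term; A/(w−a) gives A·log|w−a|; the (Bw+D)/(w²+p²) term gives a log and an atan.

-5*log(w)/972 - 2909*log(w - 6)/9720 + 58*log(w - 3)/729 + 4589*log(w + 6)/29160 + 41*log(w**2 + 9)/1215 - 202*atan(w/3)/1215 + C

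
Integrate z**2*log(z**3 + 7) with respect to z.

Let u = z**3 + 7, so du = (3*z**2) dz.
The integral becomes (1/3)·∫ log(u) du; integrate by parts with u′=log(u), dv′=du.

z**3*log(z**3 + 7)/3 - z**3/3 + 7*log(z**3 + 7)/3 + C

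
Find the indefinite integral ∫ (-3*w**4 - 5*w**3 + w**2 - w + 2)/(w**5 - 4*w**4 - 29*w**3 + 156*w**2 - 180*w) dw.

-log(w)/90 - 413*log(w - 5)/55 + 185*log(w - 3)/27 - 7*log(w - 2)/4 - 691*log(w + 6)/1188 + C

Factor the denominator: w*(w - 5)*(w - 3)*(w - 2)*(w + 6).
Partial-fraction decomposition: -691/(1188*(w + 6)) - 7/(4*(w - 2)) + 185/(27*(w - 3)) - 413/(55*(w - 5)) - 1/(90*w).
Integrate each term: A/(w−a) contributes A·log|w−a|.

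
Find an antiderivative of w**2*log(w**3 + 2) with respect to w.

w**3*log(w**3 + 2)/3 - w**3/3 + 2*log(w**3 + 2)/3 + C

Let u = w**3 + 2, so du = (3*w**2) dw.
The integral becomes (1/3)·∫ log(u) du; integrate by parts with u′=log(u), dv′=du.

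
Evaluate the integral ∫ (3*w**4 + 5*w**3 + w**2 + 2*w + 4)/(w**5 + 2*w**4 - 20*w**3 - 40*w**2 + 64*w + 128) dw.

Factor the denominator: (w - 4)*(w - 2)*(w + 2)**2*(w + 4).
Partial-fraction decomposition: 115/(48*(w + 4)) - 13/(16*(w + 2)) + 1/(4*(w + 2)**2) - 25/(48*(w - 2)) + 31/(16*(w - 4)).
Integrate each term; A/(w−a) gives A·log|w−a|; A/(w−a)² gives −A/(w−a).

31*log(w - 4)/16 - 25*log(w - 2)/48 - 13*log(w + 2)/16 + 115*log(w + 4)/48 - 1/(4*w + 8) + C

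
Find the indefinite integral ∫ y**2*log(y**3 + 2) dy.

y**3*log(y**3 + 2)/3 - y**3/3 + 2*log(y**3 + 2)/3 + C

Let u = y**3 + 2, so du = (3*y**2) dy.
The integral becomes (1/3)·∫ log(u) du; integrate by parts with u′=log(u), dv′=du.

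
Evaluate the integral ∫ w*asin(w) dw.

Use integration by parts with u = arcsin(w), dv = w dw.
Then du = 1/sqrt(-w**2 + 1) dw.

w**2*asin(w)/2 + w*sqrt(-w**2 + 1)/4 - asin(w)/4 + C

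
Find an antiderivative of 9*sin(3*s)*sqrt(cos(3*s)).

-2*cos(3*s)**(3/2) + C

Let u = cos(3*s), so du = (-3*sin(3*s)) ds.
Rewriting, the integral becomes -3·∫ √u du = -3·(2/3)u^(3/2).
Substituting back, u = cos(3*s).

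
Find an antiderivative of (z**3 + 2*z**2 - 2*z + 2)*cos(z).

Use integration by parts with u = z**3 + 2*z**2 - 2*z + 2, dv = cos(z) dz, so v = sin(z).
Apply parts 3 times (tabular method): alternate signs, differentiate u down to 0, integrate dv up.

z**3*sin(z) + 2*z**2*sin(z) + 3*z**2*cos(z) - 8*z*sin(z) + 4*z*cos(z) - 2*sin(z) - 8*cos(z) + C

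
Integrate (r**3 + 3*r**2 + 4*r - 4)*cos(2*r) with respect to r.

r**3*sin(2*r)/2 + 3*r**2*sin(2*r)/2 + 3*r**2*cos(2*r)/4 + 5*r*sin(2*r)/4 + 3*r*cos(2*r)/2 - 11*sin(2*r)/4 + 5*cos(2*r)/8 + C

Use integration by parts with u = r**3 + 3*r**2 + 4*r - 4, dv = cos(2*r) dr, so v = sin(2*r)/2.
Apply parts 3 times (tabular method): alternate signs, differentiate u down to 0, integrate dv up.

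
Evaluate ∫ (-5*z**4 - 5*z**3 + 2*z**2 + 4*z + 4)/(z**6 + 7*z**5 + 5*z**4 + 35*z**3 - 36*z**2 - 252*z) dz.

-log(z)/63 - 25*log(z - 2)/234 - 9*log(z + 2)/130 + 5108*log(z + 7)/9135 - 623*log(z**2 + 9)/3393 - 127*atan(z/3)/377 + C

Factor the denominator: z*(z - 2)*(z + 2)*(z + 7)*(z**2 + 9).
Partial-fraction decomposition: -(1246*z + 3429)/(3393*(z**2 + 9)) + 5108/(9135*(z + 7)) - 9/(130*(z + 2)) - 25/(234*(z - 2)) - 1/(63*z).
Integrate each term; A/(z−a) gives A·log|z−a|; the (Bz+D)/(z²+p²) term gives a log and an atan.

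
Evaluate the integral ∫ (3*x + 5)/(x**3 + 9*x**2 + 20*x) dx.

Factor the denominator: x*(x + 4)*(x + 5).
Partial-fraction decomposition: -2/(x + 5) + 7/(4*(x + 4)) + 1/(4*x).
Integrate each term: A/(x−a) contributes A·log|x−a|.

log(x)/4 + 7*log(x + 4)/4 - 2*log(x + 5) + C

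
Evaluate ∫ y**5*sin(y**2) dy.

-y**4*cos(y**2)/2 + y**2*sin(y**2) + cos(y**2) + C

Let u = y², du = 2y dy; rewrite as (1/2)∫ u^2·sin(1u) du.
Now integrate by parts 2 times.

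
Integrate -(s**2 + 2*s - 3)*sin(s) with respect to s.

s**2*cos(s) - 2*s*sin(s) + 2*s*cos(s) - 2*sin(s) - 5*cos(s) + C

Use integration by parts with u = s**2 + 2*s - 3, dv = -sin(s) ds, so v = cos(s).
Apply parts 2 times (tabular method): alternate signs, differentiate u down to 0, integrate dv up.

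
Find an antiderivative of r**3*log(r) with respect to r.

Use integration by parts with u = log(r), dv = r**3 dr.
Then du = 1/r dr and v = r**4/4.

r**4*log(r)/4 - r**4/16 + C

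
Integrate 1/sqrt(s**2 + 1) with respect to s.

log(s + sqrt(s**2 + 1)) + C

Substitute s = tan(θ), so ds = sec(θ)^2 dθ and the radical becomes sqrt(s**2 + 1) = sec(θ) by the Pythagorean identity.
Integrate the resulting trig expression in θ, then back-substitute tan(θ) = s, sec(θ) = sqrt(s**2 + 1) (absorbing any constant into C).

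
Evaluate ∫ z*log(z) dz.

z**2*log(z)/2 - z**2/4 + C

Use integration by parts with u = log(z), dv = z dz.
Then du = 1/z dz and v = z**2/2.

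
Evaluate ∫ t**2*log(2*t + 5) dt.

t**3*log(2*t + 5)/3 - t**3/9 + 5*t**2/12 - 25*t/12 + 125*log(2*t + 5)/24 + C

Use integration by parts with u = log(2*t + 5), dv = t**2 dt.
Then du = 2/(2*t + 5) dt and v = t**3/3.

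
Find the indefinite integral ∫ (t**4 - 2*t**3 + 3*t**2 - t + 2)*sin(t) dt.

Use integration by parts with u = t**4 - 2*t**3 + 3*t**2 - t + 2, dv = sin(t) dt, so v = -cos(t).
Apply parts 4 times (tabular method): alternate signs, differentiate u down to 0, integrate dv up.

-t**4*cos(t) + 4*t**3*sin(t) + 2*t**3*cos(t) - 6*t**2*sin(t) + 9*t**2*cos(t) - 18*t*sin(t) - 11*t*cos(t) + 11*sin(t) - 20*cos(t) + C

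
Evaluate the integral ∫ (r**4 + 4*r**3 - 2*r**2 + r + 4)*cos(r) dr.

Use integration by parts with u = r**4 + 4*r**3 - 2*r**2 + r + 4, dv = cos(r) dr, so v = sin(r).
Apply parts 4 times (tabular method): alternate signs, differentiate u down to 0, integrate dv up.

r**4*sin(r) + 4*r**3*sin(r) + 4*r**3*cos(r) - 14*r**2*sin(r) + 12*r**2*cos(r) - 23*r*sin(r) - 28*r*cos(r) + 32*sin(r) - 23*cos(r) + C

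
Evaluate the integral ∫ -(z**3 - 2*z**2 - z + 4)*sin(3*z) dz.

Use integration by parts with u = z**3 - 2*z**2 - z + 4, dv = -sin(3*z) dz, so v = cos(3*z)/3.
Apply parts 3 times (tabular method): alternate signs, differentiate u down to 0, integrate dv up.

z**3*cos(3*z)/3 - z**2*sin(3*z)/3 - 2*z**2*cos(3*z)/3 + 4*z*sin(3*z)/9 - 5*z*cos(3*z)/9 + 5*sin(3*z)/27 + 40*cos(3*z)/27 + C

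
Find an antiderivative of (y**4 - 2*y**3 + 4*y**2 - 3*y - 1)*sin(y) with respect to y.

Use integration by parts with u = y**4 - 2*y**3 + 4*y**2 - 3*y - 1, dv = sin(y) dy, so v = -cos(y).
Apply parts 4 times (tabular method): alternate signs, differentiate u down to 0, integrate dv up.

-y**4*cos(y) + 4*y**3*sin(y) + 2*y**3*cos(y) - 6*y**2*sin(y) + 8*y**2*cos(y) - 16*y*sin(y) - 9*y*cos(y) + 9*sin(y) - 15*cos(y) + C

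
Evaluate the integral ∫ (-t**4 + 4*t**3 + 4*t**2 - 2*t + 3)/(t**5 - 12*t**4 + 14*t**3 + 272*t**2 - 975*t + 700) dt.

Factor the denominator: (t - 7)*(t - 5)*(t - 4)*(t - 1)*(t + 5).
Partial-fraction decomposition: -253/(1620*(t + 5)) - 1/(54*(t - 1)) + 59/(81*(t - 4)) + 2/(5*(t - 5)) - 211/(108*(t - 7)).
Integrate each term: A/(t−a) contributes A·log|t−a|.

-211*log(t - 7)/108 + 2*log(t - 5)/5 + 59*log(t - 4)/81 - log(t - 1)/54 - 253*log(t + 5)/1620 + C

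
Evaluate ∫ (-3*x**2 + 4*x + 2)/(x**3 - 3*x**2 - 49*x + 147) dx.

-117*log(x - 7)/56 + 13*log(x - 3)/40 - 173*log(x + 7)/140 + C

Factor the denominator: (x - 7)*(x - 3)*(x + 7).
Partial-fraction decomposition: -173/(140*(x + 7)) + 13/(40*(x - 3)) - 117/(56*(x - 7)).
Integrate each term: A/(x−a) contributes A·log|x−a|.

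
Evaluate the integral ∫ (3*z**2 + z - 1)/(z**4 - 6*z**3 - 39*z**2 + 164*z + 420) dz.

Factor the denominator: (z - 7)*(z - 6)*(z + 2)*(z + 5).
Partial-fraction decomposition: -23/(132*(z + 5)) + 1/(24*(z + 2)) - 113/(88*(z - 6)) + 17/(12*(z - 7)).
Integrate each term: A/(z−a) contributes A·log|z−a|.

17*log(z - 7)/12 - 113*log(z - 6)/88 + log(z + 2)/24 - 23*log(z + 5)/132 + C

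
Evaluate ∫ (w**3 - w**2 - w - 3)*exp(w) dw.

(w**3 - 4*w**2 + 7*w - 10)*exp(w) + C

Use integration by parts with u = w**3 - w**2 - w - 3, dv = exp(w) dw, so v = exp(w).
Apply parts 3 times (tabular method): alternate signs, differentiate u down to 0, integrate dv up.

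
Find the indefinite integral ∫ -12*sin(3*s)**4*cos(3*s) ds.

-4*sin(3*s)**5/5 + C

Let u = sin(3*s), so du = (3*cos(3*s)) ds.
Rewriting, the integral becomes -4·∫ u^4 du = -4·u^5/5.
Substituting back, u = sin(3*s).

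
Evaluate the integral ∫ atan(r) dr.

Use integration by parts with u = arctan(r), dv = dr.
Then du = 1/(r**2 + 1) dr.

r*atan(r) - log(r**2 + 1)/2 + C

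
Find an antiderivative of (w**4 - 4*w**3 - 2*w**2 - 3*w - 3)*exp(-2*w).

Use integration by parts with u = w**4 - 4*w**3 - 2*w**2 - 3*w - 3, dv = exp(-2*w) dw, so v = -exp(-2*w)/2.
Apply parts 4 times (tabular method): alternate signs, differentiate u down to 0, integrate dv up.

(-w**4 + 2*w**3 + 5*w**2 + 8*w + 7)*exp(-2*w)/2 + C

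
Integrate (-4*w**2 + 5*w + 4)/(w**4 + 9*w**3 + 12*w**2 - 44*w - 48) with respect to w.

Factor the denominator: (w - 2)*(w + 1)*(w + 4)*(w + 6).
Partial-fraction decomposition: 17/(8*(w + 6)) - 20/(9*(w + 4)) + 1/(9*(w + 1)) - 1/(72*(w - 2)).
Integrate each term: A/(w−a) contributes A·log|w−a|.

-log(w - 2)/72 + log(w + 1)/9 - 20*log(w + 4)/9 + 17*log(w + 6)/8 + C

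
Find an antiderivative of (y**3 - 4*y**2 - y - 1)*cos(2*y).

y**3*sin(2*y)/2 - 2*y**2*sin(2*y) + 3*y**2*cos(2*y)/4 - 5*y*sin(2*y)/4 - 2*y*cos(2*y) + sin(2*y)/2 - 5*cos(2*y)/8 + C

Use integration by parts with u = y**3 - 4*y**2 - y - 1, dv = cos(2*y) dy, so v = sin(2*y)/2.
Apply parts 3 times (tabular method): alternate signs, differentiate u down to 0, integrate dv up.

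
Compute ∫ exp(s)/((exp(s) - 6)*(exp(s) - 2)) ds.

Let u = e^s, du = e^s ds.
The integral becomes ∫ du/((u-2)(u-6)); decompose into partial fractions.

log(exp(s) - 6)/4 - log(exp(s) - 2)/4 + C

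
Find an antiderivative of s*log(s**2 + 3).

s**2*log(s**2 + 3)/2 - s**2/2 + 3*log(s**2 + 3)/2 + C

Let u = s**2 + 3, so du = (2*s) ds.
The integral becomes (1/2)·∫ log(u) du; integrate by parts with u′=log(u), dv′=du.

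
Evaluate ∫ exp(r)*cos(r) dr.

exp(r)*sin(r)/2 + exp(r)*cos(r)/2 + C

Let I denote the integral. Integrate by parts with u = cos(r), dv = exp(r) dr, so v = exp(r): I = exp(r)*cos(r) + ∫ exp(r)*sin(r) dr.
Apply parts again with u = sin(r), dv = exp(r) dr: ∫ exp(r)*sin(r) dr = exp(r)*sin(r) − I. Substituting back brings back I: I = exp(r)*sin(r) + exp(r)*cos(r) − I.
Solving for I: (1 + 1)·I equals the remaining terms, so I = (1/2)·(exp(r)*sin(r) + exp(r)*cos(r)).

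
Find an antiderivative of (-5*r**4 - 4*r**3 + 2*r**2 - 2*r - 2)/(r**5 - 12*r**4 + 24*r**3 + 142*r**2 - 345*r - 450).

-7286*log(r - 6)/63 + 127747*log(r - 5)/1152 - log(r + 1)/504 - 275*log(r + 3)/1152 - 3587/(48*r - 240) + C

Factor the denominator: (r - 6)*(r - 5)**2*(r + 1)*(r + 3).
Partial-fraction decomposition: -275/(1152*(r + 3)) - 1/(504*(r + 1)) + 127747/(1152*(r - 5)) + 3587/(48*(r - 5)**2) - 7286/(63*(r - 6)).
Integrate each term; A/(r−a) gives A·log|r−a|; A/(r−a)² gives −A/(r−a).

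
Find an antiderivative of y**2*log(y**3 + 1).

y**3*log(y**3 + 1)/3 - y**3/3 + log(y**3 + 1)/3 + C

Let u = y**3 + 1, so du = (3*y**2) dy.
The integral becomes (1/3)·∫ log(u) du; integrate by parts with u′=log(u), dv′=du.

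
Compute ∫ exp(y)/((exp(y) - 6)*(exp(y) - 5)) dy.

Let u = e^y, du = e^y dy.
The integral becomes ∫ du/((u-5)(u-6)); decompose into partial fractions.

log(exp(y) - 6) - log(exp(y) - 5) + C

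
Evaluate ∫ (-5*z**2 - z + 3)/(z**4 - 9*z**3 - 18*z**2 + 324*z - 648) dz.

61*log(z - 6)/144 - 5*log(z - 3)/9 + 19*log(z + 6)/144 + 61/(12*z - 72) + C

Factor the denominator: (z - 6)**2*(z - 3)*(z + 6).
Partial-fraction decomposition: 19/(144*(z + 6)) - 5/(9*(z - 3)) + 61/(144*(z - 6)) - 61/(12*(z - 6)**2).
Integrate each term; A/(z−a) gives A·log|z−a|; A/(z−a)² gives −A/(z−a).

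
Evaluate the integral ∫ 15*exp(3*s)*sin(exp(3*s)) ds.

-5*cos(exp(3*s)) + C

Let u = exp(3*s), so du = (3*exp(3*s)) ds.
Rewriting, the integral becomes 5·∫ sin(u) du = 5·-cos(u).
Substituting back, u = exp(3*s).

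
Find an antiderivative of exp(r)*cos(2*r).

2*exp(r)*sin(2*r)/5 + exp(r)*cos(2*r)/5 + C

Let I denote the integral. Integrate by parts with u = cos(2*r), dv = exp(r) dr, so v = exp(r): I = exp(r)*cos(2*r) + 2·∫ exp(r)*sin(2*r) dr.
Apply parts again with u = sin(2*r), dv = exp(r) dr: ∫ exp(r)*sin(2*r) dr = exp(r)*sin(2*r) − 2·I. Substituting back brings back I: I = 2*exp(r)*sin(2*r) + exp(r)*cos(2*r) − 4·I.
Solving for I: (1 + 4)·I equals the remaining terms, so I = (1/5)·(2*exp(r)*sin(2*r) + exp(r)*cos(2*r)).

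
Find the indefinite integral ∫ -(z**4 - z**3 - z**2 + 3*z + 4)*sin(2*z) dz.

z**4*cos(2*z)/2 - z**3*sin(2*z) - z**3*cos(2*z)/2 + 3*z**2*sin(2*z)/4 - 2*z**2*cos(2*z) + 2*z*sin(2*z) + 9*z*cos(2*z)/4 - 9*sin(2*z)/8 + 3*cos(2*z) + C

Use integration by parts with u = z**4 - z**3 - z**2 + 3*z + 4, dv = -sin(2*z) dz, so v = cos(2*z)/2.
Apply parts 4 times (tabular method): alternate signs, differentiate u down to 0, integrate dv up.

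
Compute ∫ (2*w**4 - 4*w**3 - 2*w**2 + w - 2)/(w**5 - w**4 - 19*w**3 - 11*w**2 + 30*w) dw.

Factor the denominator: w*(w - 5)*(w - 1)*(w + 2)*(w + 3).
Partial-fraction decomposition: 247/(96*(w + 3)) - 26/(21*(w + 2)) + 5/(48*(w - 1)) + 703/(1120*(w - 5)) - 1/(15*w).
Integrate each term: A/(w−a) contributes A·log|w−a|.

-log(w)/15 + 703*log(w - 5)/1120 + 5*log(w - 1)/48 - 26*log(w + 2)/21 + 247*log(w + 3)/96 + C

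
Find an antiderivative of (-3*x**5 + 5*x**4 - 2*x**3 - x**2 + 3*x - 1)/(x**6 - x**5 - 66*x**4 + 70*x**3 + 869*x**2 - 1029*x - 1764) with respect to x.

-39131*log(x - 7)/19712 + 44797*log(x - 3)/78400 - 5*log(x + 1)/2304 + 4451*log(x + 4)/4851 - 63041*log(x + 7)/25200 - 379/(1120*x - 3360) + C

Factor the denominator: (x - 7)*(x - 3)**2*(x + 1)*(x + 4)*(x + 7).
Partial-fraction decomposition: -63041/(25200*(x + 7)) + 4451/(4851*(x + 4)) - 5/(2304*(x + 1)) + 44797/(78400*(x - 3)) + 379/(1120*(x - 3)**2) - 39131/(19712*(x - 7)).
Integrate each term; A/(x−a) gives A·log|x−a|; A/(x−a)² gives −A/(x−a).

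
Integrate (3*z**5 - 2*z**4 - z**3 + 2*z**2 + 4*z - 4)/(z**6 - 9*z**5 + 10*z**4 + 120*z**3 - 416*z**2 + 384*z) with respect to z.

-log(z)/96 - 2925*log(z - 4)/128 + 566*log(z - 3)/21 - 17*log(z - 2)/12 + 877*log(z + 4)/2688 - 635/(16*z - 64) + C

Factor the denominator: z*(z - 4)**2*(z - 3)*(z - 2)*(z + 4).
Partial-fraction decomposition: 877/(2688*(z + 4)) - 17/(12*(z - 2)) + 566/(21*(z - 3)) - 2925/(128*(z - 4)) + 635/(16*(z - 4)**2) - 1/(96*z).
Integrate each term; A/(z−a) gives A·log|z−a|; A/(z−a)² gives −A/(z−a).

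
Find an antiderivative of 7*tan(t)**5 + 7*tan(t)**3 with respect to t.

Let u = tan(t), so du = (tan(t)**2 + 1) dt.
Rewriting, the integral becomes 7·∫ u^3 du = 7·u^4/4.
Substituting back, u = tan(t).

7*tan(t)**4/4 + C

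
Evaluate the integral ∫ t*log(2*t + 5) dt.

t**2*log(2*t + 5)/2 - t**2/4 + 5*t/4 - 25*log(2*t + 5)/8 + C

Use integration by parts with u = log(2*t + 5), dv = t dt.
Then du = 2/(2*t + 5) dt and v = t**2/2.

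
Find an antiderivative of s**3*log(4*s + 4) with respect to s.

s**4*log(4*s + 4)/4 - s**4/16 + s**3/12 - s**2/8 + s/4 - log(s + 1)/4 + C

Use integration by parts with u = log(4*s + 4), dv = s**3 ds.
Then du = 4/(4*s + 4) ds and v = s**4/4.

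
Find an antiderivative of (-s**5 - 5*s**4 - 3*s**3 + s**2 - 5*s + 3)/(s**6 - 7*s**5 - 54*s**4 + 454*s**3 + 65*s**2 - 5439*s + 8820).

-466*log(s - 7)/77 + 3311*log(s - 5)/432 - 12217*log(s - 3)/4900 - 25*log(s + 4)/14553 - 2959*log(s + 7)/25200 + 183/(140*s - 420) + C

Factor the denominator: (s - 7)*(s - 5)*(s - 3)**2*(s + 4)*(s + 7).
Partial-fraction decomposition: -2959/(25200*(s + 7)) - 25/(14553*(s + 4)) - 12217/(4900*(s - 3)) - 183/(140*(s - 3)**2) + 3311/(432*(s - 5)) - 466/(77*(s - 7)).
Integrate each term; A/(s−a) gives A·log|s−a|; A/(s−a)² gives −A/(s−a).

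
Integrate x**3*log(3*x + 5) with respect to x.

Use integration by parts with u = log(3*x + 5), dv = x**3 dx.
Then du = 3/(3*x + 5) dx and v = x**4/4.

x**4*log(3*x + 5)/4 - x**4/16 + 5*x**3/36 - 25*x**2/72 + 125*x/108 - 625*log(3*x + 5)/324 + C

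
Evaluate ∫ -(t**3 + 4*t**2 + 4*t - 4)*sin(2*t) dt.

Use integration by parts with u = t**3 + 4*t**2 + 4*t - 4, dv = -sin(2*t) dt, so v = cos(2*t)/2.
Apply parts 3 times (tabular method): alternate signs, differentiate u down to 0, integrate dv up.

t**3*cos(2*t)/2 - 3*t**2*sin(2*t)/4 + 2*t**2*cos(2*t) - 2*t*sin(2*t) + 5*t*cos(2*t)/4 - 5*sin(2*t)/8 - 3*cos(2*t) + C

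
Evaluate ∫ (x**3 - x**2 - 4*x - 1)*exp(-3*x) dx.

(-3*x**3 + 12*x + 7)*exp(-3*x)/9 + C

Use integration by parts with u = x**3 - x**2 - 4*x - 1, dv = exp(-3*x) dx, so v = -exp(-3*x)/3.
Apply parts 3 times (tabular method): alternate signs, differentiate u down to 0, integrate dv up.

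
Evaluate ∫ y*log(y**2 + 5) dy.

y**2*log(y**2 + 5)/2 - y**2/2 + 5*log(y**2 + 5)/2 + C

Let u = y**2 + 5, so du = (2*y) dy.
The integral becomes (1/2)·∫ log(u) du; integrate by parts with u′=log(u), dv′=du.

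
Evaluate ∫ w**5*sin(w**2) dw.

-w**4*cos(w**2)/2 + w**2*sin(w**2) + cos(w**2) + C

Let u = w², du = 2w dw; rewrite as (1/2)∫ u^2·sin(1u) du.
Now integrate by parts 2 times.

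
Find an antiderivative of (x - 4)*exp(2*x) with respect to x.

Use integration by parts with u = x - 4, dv = exp(2*x) dx, so v = exp(2*x)/2.
Apply parts 1 times (tabular method): alternate signs, differentiate u down to 0, integrate dv up.

(2*x - 9)*exp(2*x)/4 + C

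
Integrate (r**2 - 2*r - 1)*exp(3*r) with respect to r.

(9*r**2 - 24*r - 1)*exp(3*r)/27 + C

Use integration by parts with u = r**2 - 2*r - 1, dv = exp(3*r) dr, so v = exp(3*r)/3.
Apply parts 2 times (tabular method): alternate signs, differentiate u down to 0, integrate dv up.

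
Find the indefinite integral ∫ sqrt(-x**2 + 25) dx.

Substitute x = 5·sin(θ), so dx = 5·cos(θ) dθ and the radical becomes sqrt(-x**2 + 25) = 5·cos(θ) by the Pythagorean identity.
Integrate the resulting trig expression in θ, then back-substitute θ = asin(x/5), sin(θ) = x/5, cos(θ) = sqrt(-x**2 + 25)/5 (absorbing any constant into C).

x*sqrt(-x**2 + 25)/2 + 25*asin(x/5)/2 + C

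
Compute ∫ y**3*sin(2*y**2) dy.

-y**2*cos(2*y**2)/4 + sin(2*y**2)/8 + C

Let u = y², du = 2y dy; rewrite as (1/2)∫ u^1·sin(2u) du.
Now integrate by parts 1 time.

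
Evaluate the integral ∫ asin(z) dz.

z*asin(z) + sqrt(-z**2 + 1) + C

Use integration by parts with u = arcsin(z), dv = dz.
Then du = 1/sqrt(-z**2 + 1) dz.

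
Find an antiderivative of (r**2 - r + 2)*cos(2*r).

Use integration by parts with u = r**2 - r + 2, dv = cos(2*r) dr, so v = sin(2*r)/2.
Apply parts 2 times (tabular method): alternate signs, differentiate u down to 0, integrate dv up.

r**2*sin(2*r)/2 - r*sin(2*r)/2 + r*cos(2*r)/2 + 3*sin(2*r)/4 - cos(2*r)/4 + C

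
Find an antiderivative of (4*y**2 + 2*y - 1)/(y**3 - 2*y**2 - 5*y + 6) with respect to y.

41*log(y - 3)/10 - 5*log(y - 1)/6 + 11*log(y + 2)/15 + C

Factor the denominator: (y - 3)*(y - 1)*(y + 2).
Partial-fraction decomposition: 11/(15*(y + 2)) - 5/(6*(y - 1)) + 41/(10*(y - 3)).
Integrate each term: A/(y−a) contributes A·log|y−a|.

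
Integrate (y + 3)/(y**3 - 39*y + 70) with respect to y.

2*log(y - 5)/9 - 5*log(y - 2)/27 - log(y + 7)/27 + C

Factor the denominator: (y - 5)*(y - 2)*(y + 7).
Partial-fraction decomposition: -1/(27*(y + 7)) - 5/(27*(y - 2)) + 2/(9*(y - 5)).
Integrate each term: A/(y−a) contributes A·log|y−a|.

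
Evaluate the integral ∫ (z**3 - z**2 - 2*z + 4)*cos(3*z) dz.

z**3*sin(3*z)/3 - z**2*sin(3*z)/3 + z**2*cos(3*z)/3 - 8*z*sin(3*z)/9 - 2*z*cos(3*z)/9 + 38*sin(3*z)/27 - 8*cos(3*z)/27 + C

Use integration by parts with u = z**3 - z**2 - 2*z + 4, dv = cos(3*z) dz, so v = sin(3*z)/3.
Apply parts 3 times (tabular method): alternate signs, differentiate u down to 0, integrate dv up.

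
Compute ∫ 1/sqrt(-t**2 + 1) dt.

Substitute t = sin(θ), so dt = cos(θ) dθ and the radical becomes sqrt(-t**2 + 1) = cos(θ) by the Pythagorean identity.
Integrate the resulting trig expression in θ, then back-substitute θ = asin(t), sin(θ) = t, cos(θ) = sqrt(-t**2 + 1) (absorbing any constant into C).

asin(t) + C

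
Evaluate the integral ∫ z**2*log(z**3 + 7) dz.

Let u = z**3 + 7, so du = (3*z**2) dz.
The integral becomes (1/3)·∫ log(u) du; integrate by parts with u′=log(u), dv′=du.

z**3*log(z**3 + 7)/3 - z**3/3 + 7*log(z**3 + 7)/3 + C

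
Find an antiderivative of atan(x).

x*atan(x) - log(x**2 + 1)/2 + C

Use integration by parts with u = arctan(x), dv = dx.
Then du = 1/(x**2 + 1) dx.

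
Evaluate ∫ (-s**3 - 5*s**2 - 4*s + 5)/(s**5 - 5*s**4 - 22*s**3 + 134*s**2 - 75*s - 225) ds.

-53*log(s - 5)/48 + 567*log(s - 3)/512 - 5*log(s + 1)/384 + 5*log(s + 5)/512 - 79/(64*s - 192) + C

Factor the denominator: (s - 5)*(s - 3)**2*(s + 1)*(s + 5).
Partial-fraction decomposition: 5/(512*(s + 5)) - 5/(384*(s + 1)) + 567/(512*(s - 3)) + 79/(64*(s - 3)**2) - 53/(48*(s - 5)).
Integrate each term; A/(s−a) gives A·log|s−a|; A/(s−a)² gives −A/(s−a).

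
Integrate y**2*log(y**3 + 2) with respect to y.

y**3*log(y**3 + 2)/3 - y**3/3 + 2*log(y**3 + 2)/3 + C

Let u = y**3 + 2, so du = (3*y**2) dy.
The integral becomes (1/3)·∫ log(u) du; integrate by parts with u′=log(u), dv′=du.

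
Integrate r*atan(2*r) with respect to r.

r**2*atan(2*r)/2 - r/4 + atan(2*r)/8 + C

Use integration by parts with u = arctan(2*r), dv = r dr.
Then du = 2/(4*r**2 + 1) dr.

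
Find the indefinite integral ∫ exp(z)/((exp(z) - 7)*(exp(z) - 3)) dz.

Let u = e^z, du = e^z dz.
The integral becomes ∫ du/((u-3)(u-7)); decompose into partial fractions.

log(exp(z) - 7)/4 - log(exp(z) - 3)/4 + C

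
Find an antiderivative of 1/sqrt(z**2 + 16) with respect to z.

log(z + sqrt(z**2 + 16)) + C

Substitute z = 4·tan(θ), so dz = 4·sec(θ)^2 dθ and the radical becomes sqrt(z**2 + 16) = 4·sec(θ) by the Pythagorean identity.
Integrate the resulting trig expression in θ, then back-substitute tan(θ) = z/4, sec(θ) = sqrt(z**2 + 16)/4 (absorbing any constant into C).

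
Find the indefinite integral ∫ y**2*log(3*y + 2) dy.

y**3*log(3*y + 2)/3 - y**3/9 + y**2/9 - 4*y/27 + 8*log(3*y + 2)/81 + C

Use integration by parts with u = log(3*y + 2), dv = y**2 dy.
Then du = 3/(3*y + 2) dy and v = y**3/3.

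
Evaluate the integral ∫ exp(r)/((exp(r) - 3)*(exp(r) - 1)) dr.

Let u = e^r, du = e^r dr.
The integral becomes ∫ du/((u-1)(u-3)); decompose into partial fractions.

log(exp(r) - 3)/2 - log(exp(r) - 1)/2 + C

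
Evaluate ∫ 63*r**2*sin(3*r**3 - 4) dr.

-7*cos(3*r**3 - 4) + C

Let u = 3*r**3 - 4, so du = (9*r**2) dr.
Rewriting, the integral becomes 7·∫ sin(u) du = 7·-cos(u).
Substituting back, u = 3*r**3 - 4.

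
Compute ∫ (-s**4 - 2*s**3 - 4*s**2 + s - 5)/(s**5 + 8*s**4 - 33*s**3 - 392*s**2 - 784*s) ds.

Factor the denominator: s*(s - 7)*(s + 4)**2*(s + 7).
Partial-fraction decomposition: -641/(294*(s + 7)) + 8425/(5808*(s + 4)) - 67/(44*(s + 4)**2) - 3281/(11858*(s - 7)) + 5/(784*s).
Integrate each term; A/(s−a) gives A·log|s−a|; A/(s−a)² gives −A/(s−a).

5*log(s)/784 - 3281*log(s - 7)/11858 + 8425*log(s + 4)/5808 - 641*log(s + 7)/294 + 67/(44*s + 176) + C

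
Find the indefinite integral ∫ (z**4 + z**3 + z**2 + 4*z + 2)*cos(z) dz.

Use integration by parts with u = z**4 + z**3 + z**2 + 4*z + 2, dv = cos(z) dz, so v = sin(z).
Apply parts 4 times (tabular method): alternate signs, differentiate u down to 0, integrate dv up.

z**4*sin(z) + z**3*sin(z) + 4*z**3*cos(z) - 11*z**2*sin(z) + 3*z**2*cos(z) - 2*z*sin(z) - 22*z*cos(z) + 24*sin(z) - 2*cos(z) + C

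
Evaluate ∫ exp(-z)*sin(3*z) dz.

Let I denote the integral. Integrate by parts with u = sin(3*z), dv = exp(-z) dz, so v = -exp(-z): I = -exp(-z)*sin(3*z) + 3·∫ exp(-z)*cos(3*z) dz.
Apply parts again with u = cos(3*z), dv = exp(-z) dz: ∫ exp(-z)*cos(3*z) dz = -exp(-z)*cos(3*z) − 3·I. Substituting back brings back I: I = -exp(-z)*sin(3*z) - 3*exp(-z)*cos(3*z) − 9·I.
Solving for I: (1 + 9)·I equals the remaining terms, so I = (1/10)·(-exp(-z)*sin(3*z) - 3*exp(-z)*cos(3*z)).

-exp(-z)*sin(3*z)/10 - 3*exp(-z)*cos(3*z)/10 + C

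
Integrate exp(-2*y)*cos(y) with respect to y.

exp(-2*y)*sin(y)/5 - 2*exp(-2*y)*cos(y)/5 + C

Let I denote the integral. Integrate by parts with u = cos(y), dv = exp(-2*y) dy, so v = -exp(-2*y)/2: I = -exp(-2*y)*cos(y)/2 − (1/2)·∫ exp(-2*y)*sin(y) dy.
Apply parts again with u = sin(y), dv = exp(-2*y) dy: ∫ exp(-2*y)*sin(y) dy = -exp(-2*y)*sin(y)/2 + (1/2)·I. Substituting back brings back I: I = exp(-2*y)*sin(y)/4 - exp(-2*y)*cos(y)/2 − (1/4)·I.
Solving for I: (1 + 1/4)·I equals the remaining terms, so I = (4/5)·(exp(-2*y)*sin(y)/4 - exp(-2*y)*cos(y)/2).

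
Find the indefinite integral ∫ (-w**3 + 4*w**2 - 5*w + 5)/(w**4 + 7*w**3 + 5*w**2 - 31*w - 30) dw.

log(w - 2)/35 - 5*log(w + 1)/8 + 83*log(w + 3)/20 - 255*log(w + 5)/56 + C

Factor the denominator: (w - 2)*(w + 1)*(w + 3)*(w + 5).
Partial-fraction decomposition: -255/(56*(w + 5)) + 83/(20*(w + 3)) - 5/(8*(w + 1)) + 1/(35*(w - 2)).
Integrate each term: A/(w−a) contributes A·log|w−a|.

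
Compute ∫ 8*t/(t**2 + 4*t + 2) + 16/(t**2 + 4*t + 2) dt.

Let u = t**2 + 4*t + 2, so du = (2*t + 4) dt.
Rewriting, the integral becomes 4·∫ 1/u du = 4·log(u).
Substituting back, u = t**2 + 4*t + 2.

4*log(t**2 + 4*t + 2) + C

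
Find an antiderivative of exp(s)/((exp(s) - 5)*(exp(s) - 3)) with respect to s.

log(exp(s) - 5)/2 - log(exp(s) - 3)/2 + C

Let u = e^s, du = e^s ds.
The integral becomes ∫ du/((u-3)(u-5)); decompose into partial fractions.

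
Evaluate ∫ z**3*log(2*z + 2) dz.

z**4*log(2*z + 2)/4 - z**4/16 + z**3/12 - z**2/8 + z/4 - log(z + 1)/4 + C

Use integration by parts with u = log(2*z + 2), dv = z**3 dz.
Then du = 2/(2*z + 2) dz and v = z**4/4.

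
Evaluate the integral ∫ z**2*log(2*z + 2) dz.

Use integration by parts with u = log(2*z + 2), dv = z**2 dz.
Then du = 2/(2*z + 2) dz and v = z**3/3.

z**3*log(2*z + 2)/3 - z**3/9 + z**2/6 - z/3 + log(z + 1)/3 + C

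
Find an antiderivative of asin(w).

Use integration by parts with u = arcsin(w), dv = dw.
Then du = 1/sqrt(-w**2 + 1) dw.

w*asin(w) + sqrt(-w**2 + 1) + C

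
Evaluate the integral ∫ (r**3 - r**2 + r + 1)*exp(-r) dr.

(-r**3 - 2*r**2 - 5*r - 6)*exp(-r) + C

Use integration by parts with u = r**3 - r**2 + r + 1, dv = exp(-r) dr, so v = -exp(-r).
Apply parts 3 times (tabular method): alternate signs, differentiate u down to 0, integrate dv up.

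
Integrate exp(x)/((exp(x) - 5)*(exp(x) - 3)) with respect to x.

Let u = e^x, du = e^x dx.
The integral becomes ∫ du/((u-3)(u-5)); decompose into partial fractions.

log(exp(x) - 5)/2 - log(exp(x) - 3)/2 + C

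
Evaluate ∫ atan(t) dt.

Use integration by parts with u = arctan(t), dv = dt.
Then du = 1/(t**2 + 1) dt.

t*atan(t) - log(t**2 + 1)/2 + C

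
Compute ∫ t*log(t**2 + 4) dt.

t**2*log(t**2 + 4)/2 - t**2/2 + 2*log(t**2 + 4) + C

Let u = t**2 + 4, so du = (2*t) dt.
The integral becomes (1/2)·∫ log(u) du; integrate by parts with u′=log(u), dv′=du.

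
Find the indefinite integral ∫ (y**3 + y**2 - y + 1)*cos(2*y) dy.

Use integration by parts with u = y**3 + y**2 - y + 1, dv = cos(2*y) dy, so v = sin(2*y)/2.
Apply parts 3 times (tabular method): alternate signs, differentiate u down to 0, integrate dv up.

y**3*sin(2*y)/2 + y**2*sin(2*y)/2 + 3*y**2*cos(2*y)/4 - 5*y*sin(2*y)/4 + y*cos(2*y)/2 + sin(2*y)/4 - 5*cos(2*y)/8 + C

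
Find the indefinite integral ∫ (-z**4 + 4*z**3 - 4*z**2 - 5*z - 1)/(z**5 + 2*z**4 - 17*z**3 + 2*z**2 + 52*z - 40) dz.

Factor the denominator: (z - 2)**2*(z - 1)*(z + 2)*(z + 5).
Partial-fraction decomposition: -1201/(882*(z + 5)) + 55/(144*(z + 2)) - 7/(18*(z - 1)) + 289/(784*(z - 2)) - 11/(28*(z - 2)**2).
Integrate each term; A/(z−a) gives A·log|z−a|; A/(z−a)² gives −A/(z−a).

289*log(z - 2)/784 - 7*log(z - 1)/18 + 55*log(z + 2)/144 - 1201*log(z + 5)/882 + 11/(28*z - 56) + C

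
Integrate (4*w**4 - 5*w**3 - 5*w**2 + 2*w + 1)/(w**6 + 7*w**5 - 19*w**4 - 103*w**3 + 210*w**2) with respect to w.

523*log(w)/44100 + 151*log(w - 3)/720 - log(w - 2)/28 + 2991*log(w + 5)/2800 - 1229*log(w + 7)/980 - 1/(210*w) + C

Factor the denominator: w**2*(w - 3)*(w - 2)*(w + 5)*(w + 7).
Partial-fraction decomposition: -1229/(980*(w + 7)) + 2991/(2800*(w + 5)) - 1/(28*(w - 2)) + 151/(720*(w - 3)) + 523/(44100*w) + 1/(210*w**2).
Integrate each term; A/(w−a) gives A·log|w−a|; A/(w−a)² gives −A/(w−a).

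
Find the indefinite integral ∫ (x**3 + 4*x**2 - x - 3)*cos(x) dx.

Use integration by parts with u = x**3 + 4*x**2 - x - 3, dv = cos(x) dx, so v = sin(x).
Apply parts 3 times (tabular method): alternate signs, differentiate u down to 0, integrate dv up.

x**3*sin(x) + 4*x**2*sin(x) + 3*x**2*cos(x) - 7*x*sin(x) + 8*x*cos(x) - 11*sin(x) - 7*cos(x) + C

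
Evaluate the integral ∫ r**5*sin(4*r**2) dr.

-r**4*cos(4*r**2)/8 + r**2*sin(4*r**2)/16 + cos(4*r**2)/64 + C

Let u = r², du = 2r dr; rewrite as (1/2)∫ u^2·sin(4u) du.
Now integrate by parts 2 times.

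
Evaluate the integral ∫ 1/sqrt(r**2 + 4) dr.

log(r + sqrt(r**2 + 4)) + C

Substitute r = 2·tan(θ), so dr = 2·sec(θ)^2 dθ and the radical becomes sqrt(r**2 + 4) = 2·sec(θ) by the Pythagorean identity.
Integrate the resulting trig expression in θ, then back-substitute tan(θ) = r/2, sec(θ) = sqrt(r**2 + 4)/2 (absorbing any constant into C).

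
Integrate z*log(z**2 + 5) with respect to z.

Let u = z**2 + 5, so du = (2*z) dz.
The integral becomes (1/2)·∫ log(u) du; integrate by parts with u′=log(u), dv′=du.

z**2*log(z**2 + 5)/2 - z**2/2 + 5*log(z**2 + 5)/2 + C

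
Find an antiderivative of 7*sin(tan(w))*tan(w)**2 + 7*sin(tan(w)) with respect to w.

-7*cos(tan(w)) + C

Let u = tan(w), so du = (tan(w)**2 + 1) dw.
Rewriting, the integral becomes 7·∫ sin(u) du = 7·-cos(u).
Substituting back, u = tan(w).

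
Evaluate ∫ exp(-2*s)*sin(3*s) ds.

-2*exp(-2*s)*sin(3*s)/13 - 3*exp(-2*s)*cos(3*s)/13 + C

Let I denote the integral. Integrate by parts with u = sin(3*s), dv = exp(-2*s) ds, so v = -exp(-2*s)/2: I = -exp(-2*s)*sin(3*s)/2 + (3/2)·∫ exp(-2*s)*cos(3*s) ds.
Apply parts again with u = cos(3*s), dv = exp(-2*s) ds: ∫ exp(-2*s)*cos(3*s) ds = -exp(-2*s)*cos(3*s)/2 − (3/2)·I. Substituting back brings back I: I = -exp(-2*s)*sin(3*s)/2 - 3*exp(-2*s)*cos(3*s)/4 − (9/4)·I.
Solving for I: (1 + 9/4)·I equals the remaining terms, so I = (4/13)·(-exp(-2*s)*sin(3*s)/2 - 3*exp(-2*s)*cos(3*s)/4).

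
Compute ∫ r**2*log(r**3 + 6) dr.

r**3*log(r**3 + 6)/3 - r**3/3 + 2*log(r**3 + 6) + C

Let u = r**3 + 6, so du = (3*r**2) dr.
The integral becomes (1/3)·∫ log(u) du; integrate by parts with u′=log(u), dv′=du.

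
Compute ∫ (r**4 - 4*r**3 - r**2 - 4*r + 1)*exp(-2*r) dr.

Use integration by parts with u = r**4 - 4*r**3 - r**2 - 4*r + 1, dv = exp(-2*r) dr, so v = -exp(-2*r)/2.
Apply parts 4 times (tabular method): alternate signs, differentiate u down to 0, integrate dv up.

(-r**4 + 2*r**3 + 4*r**2 + 8*r + 3)*exp(-2*r)/2 + C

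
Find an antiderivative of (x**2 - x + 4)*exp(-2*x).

(-x**2 - 4)*exp(-2*x)/2 + C

Use integration by parts with u = x**2 - x + 4, dv = exp(-2*x) dx, so v = -exp(-2*x)/2.
Apply parts 2 times (tabular method): alternate signs, differentiate u down to 0, integrate dv up.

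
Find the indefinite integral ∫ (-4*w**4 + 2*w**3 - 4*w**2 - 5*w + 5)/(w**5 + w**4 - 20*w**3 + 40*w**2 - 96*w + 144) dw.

Factor the denominator: (w - 3)*(w - 2)*(w + 6)*(w**2 + 4).
Partial-fraction decomposition: -(81*w - 4)/(208*(w**2 + 4)) - 1145/(576*(w + 6)) + 69/(64*(w - 2)) - 316/(117*(w - 3)).
Integrate each term; A/(w−a) gives A·log|w−a|; the (Bw+D)/(w²+p²) term gives a log and an atan.

-316*log(w - 3)/117 + 69*log(w - 2)/64 - 1145*log(w + 6)/576 - 81*log(w**2 + 4)/416 + atan(w/2)/104 + C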